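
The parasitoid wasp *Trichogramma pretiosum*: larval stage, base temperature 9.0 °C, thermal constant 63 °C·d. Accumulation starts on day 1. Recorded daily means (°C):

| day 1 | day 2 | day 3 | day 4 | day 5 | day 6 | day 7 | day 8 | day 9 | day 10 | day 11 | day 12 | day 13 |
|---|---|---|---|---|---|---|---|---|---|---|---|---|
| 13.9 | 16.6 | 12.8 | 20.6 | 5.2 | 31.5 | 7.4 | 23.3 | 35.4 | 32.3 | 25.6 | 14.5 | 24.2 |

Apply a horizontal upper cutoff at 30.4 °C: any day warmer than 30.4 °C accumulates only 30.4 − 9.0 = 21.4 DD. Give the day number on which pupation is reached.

Daily DD above 9.0 °C (capped at 21.4): 4.9, 7.6, 3.8, 11.6, 0.0, 21.4, 0.0, 14.3, 21.4, 21.4, 16.6, 5.5, 15.2.
Cumulative: 4.9, 12.5, 16.3, 27.9, 27.9, 49.3, 49.3, 63.6, 85.0, 106.4, 123.0, 128.5, 143.7.
The total first reaches 63 DD on day 8.

day 8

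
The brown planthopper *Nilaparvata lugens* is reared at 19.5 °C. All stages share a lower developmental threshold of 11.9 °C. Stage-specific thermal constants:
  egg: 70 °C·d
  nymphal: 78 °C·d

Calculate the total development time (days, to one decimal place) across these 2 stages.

19.5 days

Daily accumulation at 19.5 °C = 19.5 − 11.9 = 7.6 DD/day.
Total K = 70 + 78 = 148 DD.
Total duration = 148 / 7.6 = 19.474 ≈ 19.5 days.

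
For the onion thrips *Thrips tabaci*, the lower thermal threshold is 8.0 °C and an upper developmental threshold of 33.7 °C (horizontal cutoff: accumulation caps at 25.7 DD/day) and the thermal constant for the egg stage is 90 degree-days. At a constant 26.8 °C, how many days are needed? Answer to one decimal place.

Daily accumulation = 26.8 − 8.0 = 18.8 DD/day.
Duration = 90 / 18.8 = 4.787 ≈ 4.8 days.

4.8 days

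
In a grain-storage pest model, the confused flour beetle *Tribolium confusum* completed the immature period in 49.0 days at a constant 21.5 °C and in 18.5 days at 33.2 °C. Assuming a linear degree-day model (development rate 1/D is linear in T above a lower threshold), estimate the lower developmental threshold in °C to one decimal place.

Linear rate model ⇒ the product D·(T − T_b) is constant across temperatures.
49.0·(21.5 − T_b) = 18.5·(33.2 − T_b)
T_b = (49.0·21.5 − 18.5·33.2) / (49.0 − 18.5) = 439.30 / 30.5 = 14.403 °C ≈ 14.4 °C.

14.4 °C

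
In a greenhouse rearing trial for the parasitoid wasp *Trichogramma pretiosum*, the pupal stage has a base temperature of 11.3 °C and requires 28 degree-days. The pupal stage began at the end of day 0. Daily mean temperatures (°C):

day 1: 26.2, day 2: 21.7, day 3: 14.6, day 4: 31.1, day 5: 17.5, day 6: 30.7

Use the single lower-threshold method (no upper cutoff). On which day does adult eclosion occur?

Daily DD above 11.3 °C: 14.9, 10.4, 3.3, 19.8, 6.2, 19.4.
Cumulative: 14.9, 25.3, 28.6, 48.4, 54.6, 74.0.
The total first reaches 28 DD on day 3.

day 3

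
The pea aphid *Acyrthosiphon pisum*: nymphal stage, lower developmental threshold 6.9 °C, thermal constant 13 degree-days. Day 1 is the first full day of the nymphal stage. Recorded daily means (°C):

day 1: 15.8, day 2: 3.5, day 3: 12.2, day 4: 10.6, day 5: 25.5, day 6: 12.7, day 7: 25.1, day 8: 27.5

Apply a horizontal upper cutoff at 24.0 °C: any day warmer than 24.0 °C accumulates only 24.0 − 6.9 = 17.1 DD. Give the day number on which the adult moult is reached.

Daily DD above 6.9 °C (capped at 17.1): 8.9, 0.0, 5.3, 3.7, 17.1, 5.8, 17.1, 17.1.
Cumulative: 8.9, 8.9, 14.2, 17.9, 35.0, 40.8, 57.9, 75.0.
The total first reaches 13 DD on day 3.

day 3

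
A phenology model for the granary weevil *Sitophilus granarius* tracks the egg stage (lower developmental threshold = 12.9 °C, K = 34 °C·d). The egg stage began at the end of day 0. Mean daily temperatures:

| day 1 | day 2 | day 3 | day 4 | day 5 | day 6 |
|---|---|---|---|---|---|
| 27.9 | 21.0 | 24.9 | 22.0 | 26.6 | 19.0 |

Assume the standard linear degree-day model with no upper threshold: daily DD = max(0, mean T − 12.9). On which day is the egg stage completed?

day 3

Daily DD above 12.9 °C: 15.0, 8.1, 12.0, 9.1, 13.7, 6.1.
Cumulative: 15.0, 23.1, 35.1, 44.2, 57.9, 64.0.
The total first reaches 34 DD on day 3.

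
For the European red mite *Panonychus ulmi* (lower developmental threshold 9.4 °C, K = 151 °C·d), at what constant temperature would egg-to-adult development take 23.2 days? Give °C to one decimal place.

15.9 °C

Required daily accumulation = 151 / 23.2 = 6.509 DD/day.
T = T_base + 6.509 = 9.4 + 6.509 = 15.909 ≈ 15.9 °C.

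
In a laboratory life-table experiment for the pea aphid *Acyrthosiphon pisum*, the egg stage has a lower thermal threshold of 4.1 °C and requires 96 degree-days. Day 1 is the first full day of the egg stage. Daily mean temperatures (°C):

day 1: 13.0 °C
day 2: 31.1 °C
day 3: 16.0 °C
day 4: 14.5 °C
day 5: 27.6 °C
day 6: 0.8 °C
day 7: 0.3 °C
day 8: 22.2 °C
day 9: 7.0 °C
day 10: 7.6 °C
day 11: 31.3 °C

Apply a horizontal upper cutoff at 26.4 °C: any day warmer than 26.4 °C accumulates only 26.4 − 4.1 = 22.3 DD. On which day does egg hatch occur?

Daily DD above 4.1 °C (capped at 22.3): 8.9, 22.3, 11.9, 10.4, 22.3, 0.0, 0.0, 18.1, 2.9, 3.5, 22.3.
Cumulative: 8.9, 31.2, 43.1, 53.5, 75.8, 75.8, 75.8, 93.9, 96.8, 100.3, 122.6.
The total first reaches 96 DD on day 9.

day 9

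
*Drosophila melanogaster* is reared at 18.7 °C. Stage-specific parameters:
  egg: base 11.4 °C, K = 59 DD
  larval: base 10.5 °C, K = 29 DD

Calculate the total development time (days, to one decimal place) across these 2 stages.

egg: 59 / (18.7 − 11.4) = 59 / 7.3 = 8.082 d.
larval: 29 / (18.7 − 10.5) = 29 / 8.2 = 3.537 d.
Sum = 11.619 ≈ 11.6 days.

11.6 days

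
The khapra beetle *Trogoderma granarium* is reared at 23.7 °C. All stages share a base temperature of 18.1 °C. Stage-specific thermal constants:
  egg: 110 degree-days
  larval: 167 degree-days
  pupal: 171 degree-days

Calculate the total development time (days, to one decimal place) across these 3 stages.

80.0 days

Daily accumulation at 23.7 °C = 23.7 − 18.1 = 5.6 DD/day.
Total K = 110 + 167 + 171 = 448 DD.
Total duration = 448 / 5.6 = 80.000 ≈ 80.0 days.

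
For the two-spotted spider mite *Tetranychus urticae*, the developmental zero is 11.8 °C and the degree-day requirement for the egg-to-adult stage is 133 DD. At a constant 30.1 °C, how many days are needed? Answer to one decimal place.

Daily accumulation = 30.1 − 11.8 = 18.3 DD/day.
Duration = 133 / 18.3 = 7.268 ≈ 7.3 days.

7.3 days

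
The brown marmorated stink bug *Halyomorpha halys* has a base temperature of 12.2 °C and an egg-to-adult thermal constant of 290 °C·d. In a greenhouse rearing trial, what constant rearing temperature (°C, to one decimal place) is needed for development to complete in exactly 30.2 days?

Required daily accumulation = 290 / 30.2 = 9.603 DD/day.
T = T_base + 9.603 = 12.2 + 9.603 = 21.803 ≈ 21.8 °C.

21.8 °C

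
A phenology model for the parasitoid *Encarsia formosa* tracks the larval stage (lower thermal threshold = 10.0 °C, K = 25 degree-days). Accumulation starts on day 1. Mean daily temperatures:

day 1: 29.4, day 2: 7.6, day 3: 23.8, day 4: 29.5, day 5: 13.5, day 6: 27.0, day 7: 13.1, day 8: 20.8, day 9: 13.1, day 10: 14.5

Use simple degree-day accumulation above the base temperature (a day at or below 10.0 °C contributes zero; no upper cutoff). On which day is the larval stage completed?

day 3

Daily DD above 10.0 °C: 19.4, 0.0, 13.8, 19.5, 3.5, 17.0, 3.1, 10.8, 3.1, 4.5.
Cumulative: 19.4, 19.4, 33.2, 52.7, 56.2, 73.2, 76.3, 87.1, 90.2, 94.7.
The total first reaches 25 DD on day 3.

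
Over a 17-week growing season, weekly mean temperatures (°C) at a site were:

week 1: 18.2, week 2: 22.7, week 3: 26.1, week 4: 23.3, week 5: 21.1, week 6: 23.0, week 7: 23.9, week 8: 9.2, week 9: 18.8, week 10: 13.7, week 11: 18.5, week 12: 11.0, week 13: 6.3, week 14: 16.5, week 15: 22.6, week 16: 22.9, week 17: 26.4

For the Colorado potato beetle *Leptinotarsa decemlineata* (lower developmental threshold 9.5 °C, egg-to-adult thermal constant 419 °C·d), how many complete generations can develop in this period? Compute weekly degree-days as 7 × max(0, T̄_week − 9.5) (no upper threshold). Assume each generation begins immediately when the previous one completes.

Weekly DD (7 × max(0, T̄ − 9.5)): 60.9, 92.4, 116.2, 96.6, 81.2, 94.5, 100.8, 0.0, 65.1, 29.4, 63.0, 10.5, 0.0, 49.0, 91.7, 93.8, 118.3.
Season total = 1163.4 DD.
Complete generations = ⌊1163.4 / 419⌋ = 2.

2 generations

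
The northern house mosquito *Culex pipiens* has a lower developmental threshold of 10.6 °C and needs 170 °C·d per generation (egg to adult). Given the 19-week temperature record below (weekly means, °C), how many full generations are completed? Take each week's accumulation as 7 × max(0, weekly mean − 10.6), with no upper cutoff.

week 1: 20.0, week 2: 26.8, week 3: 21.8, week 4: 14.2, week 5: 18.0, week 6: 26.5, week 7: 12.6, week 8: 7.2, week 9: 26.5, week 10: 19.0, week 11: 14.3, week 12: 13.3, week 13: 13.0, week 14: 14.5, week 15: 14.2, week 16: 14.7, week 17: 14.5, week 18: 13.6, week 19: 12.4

Weekly DD (7 × max(0, T̄ − 10.6)): 65.8, 113.4, 78.4, 25.2, 51.8, 111.3, 14.0, 0.0, 111.3, 58.8, 25.9, 18.9, 16.8, 27.3, 25.2, 28.7, 27.3, 21.0, 12.6.
Season total = 833.7 DD.
Complete generations = ⌊833.7 / 170⌋ = 4.

4 generations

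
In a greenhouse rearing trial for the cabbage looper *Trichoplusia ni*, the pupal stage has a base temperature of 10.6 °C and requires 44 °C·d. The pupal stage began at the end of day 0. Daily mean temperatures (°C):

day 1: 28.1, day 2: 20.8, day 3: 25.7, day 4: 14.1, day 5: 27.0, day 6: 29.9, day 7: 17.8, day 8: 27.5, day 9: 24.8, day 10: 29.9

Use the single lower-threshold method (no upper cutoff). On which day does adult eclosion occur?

day 4

Daily DD above 10.6 °C: 17.5, 10.2, 15.1, 3.5, 16.4, 19.3, 7.2, 16.9, 14.2, 19.3.
Cumulative: 17.5, 27.7, 42.8, 46.3, 62.7, 82.0, 89.2, 106.1, 120.3, 139.6.
The total first reaches 44 DD on day 4.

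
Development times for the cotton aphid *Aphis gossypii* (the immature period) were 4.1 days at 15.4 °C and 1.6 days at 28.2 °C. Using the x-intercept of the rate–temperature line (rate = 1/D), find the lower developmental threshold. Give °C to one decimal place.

Under the model K = D·(T − T_b), so D₁·(T₁ − T_b) = D₂·(T₂ − T_b).
4.1·(15.4 − T_b) = 1.6·(28.2 − T_b)
T_b = (4.1·15.4 − 1.6·28.2) / (4.1 − 1.6) = 18.02 / 2.5 = 7.208 °C ≈ 7.2 °C.

7.2 °C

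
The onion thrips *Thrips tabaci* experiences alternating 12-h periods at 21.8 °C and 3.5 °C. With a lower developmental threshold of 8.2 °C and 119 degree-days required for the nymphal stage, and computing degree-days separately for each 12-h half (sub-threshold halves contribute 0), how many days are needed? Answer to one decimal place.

17.5 days

Day half: max(0, 21.8 − 8.2) × 0.5 = 13.6 × 0.5 = 6.80 DD.
Night half: max(0, 3.5 − 8.2) × 0.5 = 0.0 × 0.5 = 0.00 DD.
Per 24 h: 6.80 DD/day.
Duration = 119 / 6.80 = 17.500 ≈ 17.5 days.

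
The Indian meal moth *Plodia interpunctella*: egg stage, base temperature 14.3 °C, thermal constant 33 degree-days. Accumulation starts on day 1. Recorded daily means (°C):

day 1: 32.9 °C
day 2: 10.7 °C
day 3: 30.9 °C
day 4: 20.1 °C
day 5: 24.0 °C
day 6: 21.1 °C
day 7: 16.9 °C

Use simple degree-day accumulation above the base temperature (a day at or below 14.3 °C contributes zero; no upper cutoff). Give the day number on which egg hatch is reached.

day 3

Daily DD above 14.3 °C: 18.6, 0.0, 16.6, 5.8, 9.7, 6.8, 2.6.
Cumulative: 18.6, 18.6, 35.2, 41.0, 50.7, 57.5, 60.1.
The total first reaches 33 DD on day 3.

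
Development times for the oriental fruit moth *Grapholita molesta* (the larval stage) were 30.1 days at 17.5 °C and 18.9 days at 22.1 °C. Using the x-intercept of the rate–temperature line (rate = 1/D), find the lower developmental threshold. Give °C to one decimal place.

9.7 °C

Linear rate model ⇒ the product D·(T − T_b) is constant across temperatures.
30.1·(17.5 − T_b) = 18.9·(22.1 − T_b)
T_b = (30.1·17.5 − 18.9·22.1) / (30.1 − 18.9) = 109.06 / 11.2 = 9.737 °C ≈ 9.7 °C.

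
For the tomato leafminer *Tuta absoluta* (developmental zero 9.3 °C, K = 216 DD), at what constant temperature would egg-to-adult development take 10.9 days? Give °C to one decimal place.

29.1 °C

Required daily accumulation = 216 / 10.9 = 19.817 DD/day.
T = T_base + 19.817 = 9.3 + 19.817 = 29.117 ≈ 29.1 °C.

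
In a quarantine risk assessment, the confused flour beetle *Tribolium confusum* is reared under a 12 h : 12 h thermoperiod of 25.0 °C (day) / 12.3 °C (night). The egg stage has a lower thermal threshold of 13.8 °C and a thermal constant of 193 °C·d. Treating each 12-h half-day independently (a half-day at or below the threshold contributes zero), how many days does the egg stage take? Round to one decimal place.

Day half: max(0, 25.0 − 13.8) × 0.5 = 11.2 × 0.5 = 5.60 DD.
Night half: max(0, 12.3 − 13.8) × 0.5 = 0.0 × 0.5 = 0.00 DD.
Per 24 h: 5.60 DD/day.
Duration = 193 / 5.60 = 34.464 ≈ 34.5 days.

34.5 days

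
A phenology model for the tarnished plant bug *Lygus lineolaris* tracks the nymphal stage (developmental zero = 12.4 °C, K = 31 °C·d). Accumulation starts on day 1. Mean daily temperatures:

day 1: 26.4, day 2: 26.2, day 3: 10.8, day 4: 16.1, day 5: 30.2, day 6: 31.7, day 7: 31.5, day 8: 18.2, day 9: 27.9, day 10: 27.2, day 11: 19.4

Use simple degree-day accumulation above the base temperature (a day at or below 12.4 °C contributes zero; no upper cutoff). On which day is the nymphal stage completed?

day 4

Daily DD above 12.4 °C: 14.0, 13.8, 0.0, 3.7, 17.8, 19.3, 19.1, 5.8, 15.5, 14.8, 7.0.
Cumulative: 14.0, 27.8, 27.8, 31.5, 49.3, 68.6, 87.7, 93.5, 109.0, 123.8, 130.8.
The total first reaches 31 DD on day 4.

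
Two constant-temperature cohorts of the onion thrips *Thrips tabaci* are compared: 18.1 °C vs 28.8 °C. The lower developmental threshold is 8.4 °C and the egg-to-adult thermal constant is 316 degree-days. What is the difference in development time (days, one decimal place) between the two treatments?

17.1 days

At 18.1 °C: 316 / (18.1 − 8.4) = 316 / 9.7 = 32.577 d.
At 28.8 °C: 316 / (28.8 − 8.4) = 316 / 20.4 = 15.490 d.
Difference = |32.577 − 15.490| = 17.087 ≈ 17.1 days.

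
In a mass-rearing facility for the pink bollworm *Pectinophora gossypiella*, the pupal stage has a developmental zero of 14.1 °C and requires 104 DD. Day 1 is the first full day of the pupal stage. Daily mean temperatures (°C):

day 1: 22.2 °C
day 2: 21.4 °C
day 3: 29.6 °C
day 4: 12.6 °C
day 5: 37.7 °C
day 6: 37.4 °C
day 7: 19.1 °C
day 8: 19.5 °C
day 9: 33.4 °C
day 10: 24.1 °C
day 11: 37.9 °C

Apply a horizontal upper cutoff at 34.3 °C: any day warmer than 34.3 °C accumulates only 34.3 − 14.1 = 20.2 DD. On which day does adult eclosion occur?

Daily DD above 14.1 °C (capped at 20.2): 8.1, 7.3, 15.5, 0.0, 20.2, 20.2, 5.0, 5.4, 19.3, 10.0, 20.2.
Cumulative: 8.1, 15.4, 30.9, 30.9, 51.1, 71.3, 76.3, 81.7, 101.0, 111.0, 131.2.
The total first reaches 104 DD on day 10.

day 10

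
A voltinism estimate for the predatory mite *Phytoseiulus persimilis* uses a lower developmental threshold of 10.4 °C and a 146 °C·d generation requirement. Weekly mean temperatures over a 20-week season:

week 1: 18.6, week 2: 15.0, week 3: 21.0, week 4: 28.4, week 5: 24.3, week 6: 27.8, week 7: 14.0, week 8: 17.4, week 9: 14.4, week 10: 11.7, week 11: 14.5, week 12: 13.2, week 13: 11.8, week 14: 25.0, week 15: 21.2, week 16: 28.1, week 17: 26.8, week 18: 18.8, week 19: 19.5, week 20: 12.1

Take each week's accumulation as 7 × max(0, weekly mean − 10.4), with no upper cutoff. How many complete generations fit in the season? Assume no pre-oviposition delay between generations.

8 generations

Weekly DD (7 × max(0, T̄ − 10.4)): 57.4, 32.2, 74.2, 126.0, 97.3, 121.8, 25.2, 49.0, 28.0, 9.1, 28.7, 19.6, 9.8, 102.2, 75.6, 123.9, 114.8, 58.8, 63.7, 11.9.
Season total = 1229.2 DD.
Complete generations = ⌊1229.2 / 146⌋ = 8.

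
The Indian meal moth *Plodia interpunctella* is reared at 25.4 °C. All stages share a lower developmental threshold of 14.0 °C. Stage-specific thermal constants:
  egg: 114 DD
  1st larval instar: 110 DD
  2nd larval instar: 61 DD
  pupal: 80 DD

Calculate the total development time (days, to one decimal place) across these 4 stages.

Daily accumulation at 25.4 °C = 25.4 − 14.0 = 11.4 DD/day.
Total K = 114 + 110 + 61 + 80 = 365 DD.
Total duration = 365 / 11.4 = 32.018 ≈ 32.0 days.

32.0 days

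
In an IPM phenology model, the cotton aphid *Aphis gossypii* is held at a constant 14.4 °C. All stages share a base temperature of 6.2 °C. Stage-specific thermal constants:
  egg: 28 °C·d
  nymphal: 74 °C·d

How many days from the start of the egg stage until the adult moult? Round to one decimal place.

Daily accumulation at 14.4 °C = 14.4 − 6.2 = 8.2 DD/day.
Total K = 28 + 74 = 102 DD.
Total duration = 102 / 8.2 = 12.439 ≈ 12.4 days.

12.4 days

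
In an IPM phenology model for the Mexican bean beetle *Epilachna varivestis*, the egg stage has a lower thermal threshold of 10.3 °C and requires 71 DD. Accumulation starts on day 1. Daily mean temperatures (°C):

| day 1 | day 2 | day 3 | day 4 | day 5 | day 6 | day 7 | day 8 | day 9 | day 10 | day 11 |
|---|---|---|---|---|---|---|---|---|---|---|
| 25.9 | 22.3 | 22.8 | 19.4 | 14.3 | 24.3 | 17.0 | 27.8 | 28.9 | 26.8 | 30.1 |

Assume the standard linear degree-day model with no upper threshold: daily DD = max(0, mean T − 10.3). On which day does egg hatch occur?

day 7

Daily DD above 10.3 °C: 15.6, 12.0, 12.5, 9.1, 4.0, 14.0, 6.7, 17.5, 18.6, 16.5, 19.8.
Cumulative: 15.6, 27.6, 40.1, 49.2, 53.2, 67.2, 73.9, 91.4, 110.0, 126.5, 146.3.
The total first reaches 71 DD on day 7.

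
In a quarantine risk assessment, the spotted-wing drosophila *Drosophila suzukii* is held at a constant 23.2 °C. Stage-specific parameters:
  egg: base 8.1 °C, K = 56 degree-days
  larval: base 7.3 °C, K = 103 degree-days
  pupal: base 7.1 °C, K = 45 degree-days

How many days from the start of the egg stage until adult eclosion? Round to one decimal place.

egg: 56 / (23.2 − 8.1) = 56 / 15.1 = 3.709 d.
larval: 103 / (23.2 − 7.3) = 103 / 15.9 = 6.478 d.
pupal: 45 / (23.2 − 7.1) = 45 / 16.1 = 2.795 d.
Sum = 12.982 ≈ 13.0 days.

13.0 days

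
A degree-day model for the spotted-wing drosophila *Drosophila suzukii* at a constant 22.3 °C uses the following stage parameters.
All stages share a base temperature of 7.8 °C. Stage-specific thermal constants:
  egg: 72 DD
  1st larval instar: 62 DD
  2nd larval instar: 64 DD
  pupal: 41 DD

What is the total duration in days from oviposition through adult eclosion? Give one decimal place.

Daily accumulation at 22.3 °C = 22.3 − 7.8 = 14.5 DD/day.
Total K = 72 + 62 + 64 + 41 = 239 DD.
Total duration = 239 / 14.5 = 16.483 ≈ 16.5 days.

16.5 days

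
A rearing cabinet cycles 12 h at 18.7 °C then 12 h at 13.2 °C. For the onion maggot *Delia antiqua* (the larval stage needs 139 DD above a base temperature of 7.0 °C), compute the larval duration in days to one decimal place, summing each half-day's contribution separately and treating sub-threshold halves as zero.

15.5 days

Day half: max(0, 18.7 − 7.0) × 0.5 = 11.7 × 0.5 = 5.85 DD.
Night half: max(0, 13.2 − 7.0) × 0.5 = 6.2 × 0.5 = 3.10 DD.
Per 24 h: 8.95 DD/day.
Duration = 139 / 8.95 = 15.531 ≈ 15.5 days.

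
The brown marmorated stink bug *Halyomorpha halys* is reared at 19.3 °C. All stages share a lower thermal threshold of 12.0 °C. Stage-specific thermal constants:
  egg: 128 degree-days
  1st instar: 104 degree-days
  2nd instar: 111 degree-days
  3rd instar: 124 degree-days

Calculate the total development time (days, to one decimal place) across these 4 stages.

64.0 days

Daily accumulation at 19.3 °C = 19.3 − 12.0 = 7.3 DD/day.
Total K = 128 + 104 + 111 + 124 = 467 DD.
Total duration = 467 / 7.3 = 63.973 ≈ 64.0 days.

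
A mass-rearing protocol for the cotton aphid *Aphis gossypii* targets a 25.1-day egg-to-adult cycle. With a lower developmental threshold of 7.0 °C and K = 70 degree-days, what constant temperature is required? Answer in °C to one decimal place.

Required daily accumulation = 70 / 25.1 = 2.789 DD/day.
T = T_base + 2.789 = 7.0 + 2.789 = 9.789 ≈ 9.8 °C.

9.8 °C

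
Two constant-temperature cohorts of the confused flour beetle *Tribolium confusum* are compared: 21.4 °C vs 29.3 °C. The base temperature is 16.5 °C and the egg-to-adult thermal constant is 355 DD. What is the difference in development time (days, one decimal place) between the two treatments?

44.7 days

At 21.4 °C: 355 / (21.4 − 16.5) = 355 / 4.9 = 72.449 d.
At 29.3 °C: 355 / (29.3 − 16.5) = 355 / 12.8 = 27.734 d.
Difference = |72.449 − 27.734| = 44.715 ≈ 44.7 days.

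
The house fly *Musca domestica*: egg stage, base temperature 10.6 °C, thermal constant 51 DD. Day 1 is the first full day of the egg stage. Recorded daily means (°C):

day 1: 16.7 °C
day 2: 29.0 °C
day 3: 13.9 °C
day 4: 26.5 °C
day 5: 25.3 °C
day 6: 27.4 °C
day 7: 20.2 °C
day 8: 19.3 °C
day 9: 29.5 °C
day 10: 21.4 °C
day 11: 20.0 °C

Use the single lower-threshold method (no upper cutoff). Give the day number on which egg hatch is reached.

Daily DD above 10.6 °C: 6.1, 18.4, 3.3, 15.9, 14.7, 16.8, 9.6, 8.7, 18.9, 10.8, 9.4.
Cumulative: 6.1, 24.5, 27.8, 43.7, 58.4, 75.2, 84.8, 93.5, 112.4, 123.2, 132.6.
The total first reaches 51 DD on day 5.

day 5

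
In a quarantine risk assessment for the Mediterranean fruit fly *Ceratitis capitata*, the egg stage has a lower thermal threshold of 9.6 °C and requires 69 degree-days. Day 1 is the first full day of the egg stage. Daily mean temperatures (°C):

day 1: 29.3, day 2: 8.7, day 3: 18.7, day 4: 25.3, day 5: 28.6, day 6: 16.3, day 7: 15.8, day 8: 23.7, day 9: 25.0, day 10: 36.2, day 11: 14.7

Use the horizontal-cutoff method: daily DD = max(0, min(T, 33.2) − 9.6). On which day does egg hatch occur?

Daily DD above 9.6 °C (capped at 23.6): 19.7, 0.0, 9.1, 15.7, 19.0, 6.7, 6.2, 14.1, 15.4, 23.6, 5.1.
Cumulative: 19.7, 19.7, 28.8, 44.5, 63.5, 70.2, 76.4, 90.5, 105.9, 129.5, 134.6.
The total first reaches 69 DD on day 6.

day 6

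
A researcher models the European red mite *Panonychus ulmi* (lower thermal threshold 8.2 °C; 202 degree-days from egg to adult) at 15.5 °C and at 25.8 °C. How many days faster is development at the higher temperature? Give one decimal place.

At 15.5 °C: 202 / (15.5 − 8.2) = 202 / 7.3 = 27.671 d.
At 25.8 °C: 202 / (25.8 − 8.2) = 202 / 17.6 = 11.477 d.
Difference = |27.671 − 11.477| = 16.194 ≈ 16.2 days.

16.2 days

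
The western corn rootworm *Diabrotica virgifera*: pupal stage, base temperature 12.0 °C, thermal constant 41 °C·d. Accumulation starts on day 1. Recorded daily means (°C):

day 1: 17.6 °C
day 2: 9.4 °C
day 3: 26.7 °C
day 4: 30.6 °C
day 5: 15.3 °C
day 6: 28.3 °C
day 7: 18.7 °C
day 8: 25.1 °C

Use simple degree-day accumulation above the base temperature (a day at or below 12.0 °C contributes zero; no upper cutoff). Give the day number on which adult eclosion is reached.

day 5

Daily DD above 12.0 °C: 5.6, 0.0, 14.7, 18.6, 3.3, 16.3, 6.7, 13.1.
Cumulative: 5.6, 5.6, 20.3, 38.9, 42.2, 58.5, 65.2, 78.3.
The total first reaches 41 DD on day 5.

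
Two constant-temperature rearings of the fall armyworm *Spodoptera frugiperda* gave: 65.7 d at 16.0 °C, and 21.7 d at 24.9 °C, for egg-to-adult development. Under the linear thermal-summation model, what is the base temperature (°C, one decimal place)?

Under the model K = D·(T − T_b), so D₁·(T₁ − T_b) = D₂·(T₂ − T_b).
65.7·(16.0 − T_b) = 21.7·(24.9 − T_b)
T_b = (65.7·16.0 − 21.7·24.9) / (65.7 − 21.7) = 510.87 / 44.0 = 11.611 °C ≈ 11.6 °C.

11.6 °C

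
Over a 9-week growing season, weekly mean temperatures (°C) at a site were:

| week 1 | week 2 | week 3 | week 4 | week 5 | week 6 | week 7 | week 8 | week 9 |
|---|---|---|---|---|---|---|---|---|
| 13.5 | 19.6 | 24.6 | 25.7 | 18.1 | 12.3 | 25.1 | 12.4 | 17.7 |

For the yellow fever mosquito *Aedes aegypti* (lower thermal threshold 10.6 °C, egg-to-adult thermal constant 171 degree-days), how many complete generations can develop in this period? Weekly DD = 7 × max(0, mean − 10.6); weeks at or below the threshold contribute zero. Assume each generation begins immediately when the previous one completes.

Weekly DD (7 × max(0, T̄ − 10.6)): 20.3, 63.0, 98.0, 105.7, 52.5, 11.9, 101.5, 12.6, 49.7.
Season total = 515.2 DD.
Complete generations = ⌊515.2 / 171⌋ = 3.

3 generations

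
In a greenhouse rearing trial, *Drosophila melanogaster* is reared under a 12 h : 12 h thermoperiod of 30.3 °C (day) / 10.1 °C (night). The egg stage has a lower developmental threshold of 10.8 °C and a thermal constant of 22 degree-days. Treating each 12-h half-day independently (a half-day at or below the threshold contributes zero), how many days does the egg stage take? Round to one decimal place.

2.3 days

Day half: max(0, 30.3 − 10.8) × 0.5 = 19.5 × 0.5 = 9.75 DD.
Night half: max(0, 10.1 − 10.8) × 0.5 = 0.0 × 0.5 = 0.00 DD.
Per 24 h: 9.75 DD/day.
Duration = 22 / 9.75 = 2.256 ≈ 2.3 days.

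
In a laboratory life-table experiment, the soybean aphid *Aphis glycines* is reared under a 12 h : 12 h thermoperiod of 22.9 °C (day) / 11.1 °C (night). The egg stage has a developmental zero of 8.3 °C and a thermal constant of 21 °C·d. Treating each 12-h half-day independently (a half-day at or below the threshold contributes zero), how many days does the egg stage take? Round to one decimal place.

2.4 days

Day half: max(0, 22.9 − 8.3) × 0.5 = 14.6 × 0.5 = 7.30 DD.
Night half: max(0, 11.1 − 8.3) × 0.5 = 2.8 × 0.5 = 1.40 DD.
Per 24 h: 8.70 DD/day.
Duration = 21 / 8.70 = 2.414 ≈ 2.4 days.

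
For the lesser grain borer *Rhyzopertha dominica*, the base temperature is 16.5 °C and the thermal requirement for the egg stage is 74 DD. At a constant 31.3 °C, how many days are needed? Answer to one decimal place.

Daily accumulation = 31.3 − 16.5 = 14.8 DD/day.
Duration = 74 / 14.8 = 5.000 ≈ 5.0 days.

5.0 days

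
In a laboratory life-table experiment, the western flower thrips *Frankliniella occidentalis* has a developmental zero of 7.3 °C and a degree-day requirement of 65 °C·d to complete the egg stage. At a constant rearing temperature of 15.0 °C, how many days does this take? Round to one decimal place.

Daily accumulation = 15.0 − 7.3 = 7.7 DD/day.
Duration = 65 / 7.7 = 8.442 ≈ 8.4 days.

8.4 days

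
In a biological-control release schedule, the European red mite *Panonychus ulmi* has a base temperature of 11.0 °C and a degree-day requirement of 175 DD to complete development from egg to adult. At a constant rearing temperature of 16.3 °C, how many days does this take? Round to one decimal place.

33.0 days

Daily accumulation = 16.3 − 11.0 = 5.3 DD/day.
Duration = 175 / 5.3 = 33.019 ≈ 33.0 days.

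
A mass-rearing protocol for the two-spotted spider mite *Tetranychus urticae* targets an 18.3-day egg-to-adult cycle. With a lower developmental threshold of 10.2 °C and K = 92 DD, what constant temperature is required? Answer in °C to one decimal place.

Required daily accumulation = 92 / 18.3 = 5.027 DD/day.
T = T_base + 5.027 = 10.2 + 5.027 = 15.227 ≈ 15.2 °C.

15.2 °C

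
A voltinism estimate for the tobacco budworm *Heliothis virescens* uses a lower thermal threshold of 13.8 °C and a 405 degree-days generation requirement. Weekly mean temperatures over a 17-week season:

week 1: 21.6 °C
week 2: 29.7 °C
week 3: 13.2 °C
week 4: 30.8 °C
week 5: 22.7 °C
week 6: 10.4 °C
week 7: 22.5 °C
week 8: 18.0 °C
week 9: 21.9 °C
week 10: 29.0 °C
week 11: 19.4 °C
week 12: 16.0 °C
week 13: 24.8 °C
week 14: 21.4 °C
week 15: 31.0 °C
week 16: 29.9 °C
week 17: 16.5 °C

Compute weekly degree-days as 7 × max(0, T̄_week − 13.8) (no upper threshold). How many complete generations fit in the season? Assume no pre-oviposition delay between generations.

2 generations

Weekly DD (7 × max(0, T̄ − 13.8)): 54.6, 111.3, 0.0, 119.0, 62.3, 0.0, 60.9, 29.4, 56.7, 106.4, 39.2, 15.4, 77.0, 53.2, 120.4, 112.7, 18.9.
Season total = 1037.4 DD.
Complete generations = ⌊1037.4 / 405⌋ = 2.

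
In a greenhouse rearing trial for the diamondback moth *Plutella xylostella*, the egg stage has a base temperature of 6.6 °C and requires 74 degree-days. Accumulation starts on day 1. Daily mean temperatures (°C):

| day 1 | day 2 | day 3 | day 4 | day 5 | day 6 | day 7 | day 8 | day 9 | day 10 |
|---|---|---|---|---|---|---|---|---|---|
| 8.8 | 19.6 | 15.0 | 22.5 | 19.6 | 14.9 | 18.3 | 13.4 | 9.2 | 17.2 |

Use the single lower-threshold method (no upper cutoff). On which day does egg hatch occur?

day 8

Daily DD above 6.6 °C: 2.2, 13.0, 8.4, 15.9, 13.0, 8.3, 11.7, 6.8, 2.6, 10.6.
Cumulative: 2.2, 15.2, 23.6, 39.5, 52.5, 60.8, 72.5, 79.3, 81.9, 92.5.
The total first reaches 74 DD on day 8.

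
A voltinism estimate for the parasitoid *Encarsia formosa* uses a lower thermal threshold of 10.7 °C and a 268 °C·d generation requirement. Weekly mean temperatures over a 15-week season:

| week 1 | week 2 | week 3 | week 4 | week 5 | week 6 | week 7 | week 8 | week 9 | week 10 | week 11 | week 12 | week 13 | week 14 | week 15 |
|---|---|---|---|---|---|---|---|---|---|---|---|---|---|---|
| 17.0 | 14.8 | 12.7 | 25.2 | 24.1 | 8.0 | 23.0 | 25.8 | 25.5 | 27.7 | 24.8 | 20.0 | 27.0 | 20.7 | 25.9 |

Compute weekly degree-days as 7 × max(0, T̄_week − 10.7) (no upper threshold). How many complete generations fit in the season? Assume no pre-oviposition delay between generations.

4 generations

Weekly DD (7 × max(0, T̄ − 10.7)): 44.1, 28.7, 14.0, 101.5, 93.8, 0.0, 86.1, 105.7, 103.6, 119.0, 98.7, 65.1, 114.1, 70.0, 106.4.
Season total = 1150.8 DD.
Complete generations = ⌊1150.8 / 268⌋ = 4.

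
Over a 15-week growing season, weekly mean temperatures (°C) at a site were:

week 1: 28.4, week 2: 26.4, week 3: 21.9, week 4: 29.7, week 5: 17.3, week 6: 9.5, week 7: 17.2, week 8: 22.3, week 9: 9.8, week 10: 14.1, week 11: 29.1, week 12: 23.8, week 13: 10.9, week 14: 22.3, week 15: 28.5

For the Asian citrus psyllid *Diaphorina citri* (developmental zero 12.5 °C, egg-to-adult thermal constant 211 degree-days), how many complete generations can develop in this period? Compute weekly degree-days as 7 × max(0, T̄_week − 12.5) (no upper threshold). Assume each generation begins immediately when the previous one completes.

4 generations

Weekly DD (7 × max(0, T̄ − 12.5)): 111.3, 97.3, 65.8, 120.4, 33.6, 0.0, 32.9, 68.6, 0.0, 11.2, 116.2, 79.1, 0.0, 68.6, 112.0.
Season total = 917.0 DD.
Complete generations = ⌊917.0 / 211⌋ = 4.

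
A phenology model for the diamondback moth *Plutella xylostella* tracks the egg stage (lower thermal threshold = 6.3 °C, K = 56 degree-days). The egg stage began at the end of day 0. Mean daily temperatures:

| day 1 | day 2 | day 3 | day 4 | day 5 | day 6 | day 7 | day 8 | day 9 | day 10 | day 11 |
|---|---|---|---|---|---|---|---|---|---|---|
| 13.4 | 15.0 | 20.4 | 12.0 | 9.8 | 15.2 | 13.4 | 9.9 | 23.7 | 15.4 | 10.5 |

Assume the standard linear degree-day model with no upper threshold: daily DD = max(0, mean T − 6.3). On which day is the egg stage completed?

Daily DD above 6.3 °C: 7.1, 8.7, 14.1, 5.7, 3.5, 8.9, 7.1, 3.6, 17.4, 9.1, 4.2.
Cumulative: 7.1, 15.8, 29.9, 35.6, 39.1, 48.0, 55.1, 58.7, 76.1, 85.2, 89.4.
The total first reaches 56 DD on day 8.

day 8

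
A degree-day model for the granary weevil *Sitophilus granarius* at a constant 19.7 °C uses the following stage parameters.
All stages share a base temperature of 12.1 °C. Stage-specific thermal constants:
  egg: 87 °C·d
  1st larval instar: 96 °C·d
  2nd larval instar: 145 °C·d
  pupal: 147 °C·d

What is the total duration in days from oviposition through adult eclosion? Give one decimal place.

Daily accumulation at 19.7 °C = 19.7 − 12.1 = 7.6 DD/day.
Total K = 87 + 96 + 145 + 147 = 475 DD.
Total duration = 475 / 7.6 = 62.500 ≈ 62.5 days.

62.5 days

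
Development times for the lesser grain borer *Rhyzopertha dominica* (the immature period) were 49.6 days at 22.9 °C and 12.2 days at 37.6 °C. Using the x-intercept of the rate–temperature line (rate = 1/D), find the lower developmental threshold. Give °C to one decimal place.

18.1 °C

Equal thermal constants: D₁(T₁ − T_b) = D₂(T₂ − T_b).
49.6·(22.9 − T_b) = 12.2·(37.6 − T_b)
T_b = (49.6·22.9 − 12.2·37.6) / (49.6 − 12.2) = 677.12 / 37.4 = 18.105 °C ≈ 18.1 °C.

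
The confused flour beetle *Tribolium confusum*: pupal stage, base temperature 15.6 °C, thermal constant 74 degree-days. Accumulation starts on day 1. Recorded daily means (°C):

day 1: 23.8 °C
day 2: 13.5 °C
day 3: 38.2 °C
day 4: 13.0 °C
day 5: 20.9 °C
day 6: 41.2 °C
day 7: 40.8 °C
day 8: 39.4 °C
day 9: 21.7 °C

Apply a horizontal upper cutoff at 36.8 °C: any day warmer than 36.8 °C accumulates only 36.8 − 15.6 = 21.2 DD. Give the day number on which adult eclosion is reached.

day 7

Daily DD above 15.6 °C (capped at 21.2): 8.2, 0.0, 21.2, 0.0, 5.3, 21.2, 21.2, 21.2, 6.1.
Cumulative: 8.2, 8.2, 29.4, 29.4, 34.7, 55.9, 77.1, 98.3, 104.4.
The total first reaches 74 DD on day 7.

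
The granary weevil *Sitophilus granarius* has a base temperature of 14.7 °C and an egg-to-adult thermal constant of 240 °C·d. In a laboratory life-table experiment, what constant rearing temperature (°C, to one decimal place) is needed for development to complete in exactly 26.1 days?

Required daily accumulation = 240 / 26.1 = 9.195 DD/day.
T = T_base + 9.195 = 14.7 + 9.195 = 23.895 ≈ 23.9 °C.

23.9 °C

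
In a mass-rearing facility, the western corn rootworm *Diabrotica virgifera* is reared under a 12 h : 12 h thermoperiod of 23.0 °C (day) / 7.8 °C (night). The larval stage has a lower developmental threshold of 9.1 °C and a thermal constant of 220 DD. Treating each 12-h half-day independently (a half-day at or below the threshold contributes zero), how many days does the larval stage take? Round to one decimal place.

Day half: max(0, 23.0 − 9.1) × 0.5 = 13.9 × 0.5 = 6.95 DD.
Night half: max(0, 7.8 − 9.1) × 0.5 = 0.0 × 0.5 = 0.00 DD.
Per 24 h: 6.95 DD/day.
Duration = 220 / 6.95 = 31.655 ≈ 31.7 days.

31.7 days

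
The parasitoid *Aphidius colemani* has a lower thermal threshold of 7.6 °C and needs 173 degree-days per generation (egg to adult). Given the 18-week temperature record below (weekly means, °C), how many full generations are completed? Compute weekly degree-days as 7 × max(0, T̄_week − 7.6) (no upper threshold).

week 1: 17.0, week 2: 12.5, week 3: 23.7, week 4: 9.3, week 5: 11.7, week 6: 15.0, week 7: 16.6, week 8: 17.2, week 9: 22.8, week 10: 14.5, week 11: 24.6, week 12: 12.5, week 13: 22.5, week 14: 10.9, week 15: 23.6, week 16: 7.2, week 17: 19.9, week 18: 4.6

6 generations

Weekly DD (7 × max(0, T̄ − 7.6)): 65.8, 34.3, 112.7, 11.9, 28.7, 51.8, 63.0, 67.2, 106.4, 48.3, 119.0, 34.3, 104.3, 23.1, 112.0, 0.0, 86.1, 0.0.
Season total = 1068.9 DD.
Complete generations = ⌊1068.9 / 173⌋ = 6.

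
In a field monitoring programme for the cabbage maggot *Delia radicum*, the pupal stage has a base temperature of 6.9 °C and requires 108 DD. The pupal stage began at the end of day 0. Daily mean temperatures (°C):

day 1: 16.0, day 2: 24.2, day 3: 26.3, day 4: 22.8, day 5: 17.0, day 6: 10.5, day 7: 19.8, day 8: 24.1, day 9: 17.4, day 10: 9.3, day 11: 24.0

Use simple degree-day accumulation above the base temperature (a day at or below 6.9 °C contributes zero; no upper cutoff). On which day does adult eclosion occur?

Daily DD above 6.9 °C: 9.1, 17.3, 19.4, 15.9, 10.1, 3.6, 12.9, 17.2, 10.5, 2.4, 17.1.
Cumulative: 9.1, 26.4, 45.8, 61.7, 71.8, 75.4, 88.3, 105.5, 116.0, 118.4, 135.5.
The total first reaches 108 DD on day 9.

day 9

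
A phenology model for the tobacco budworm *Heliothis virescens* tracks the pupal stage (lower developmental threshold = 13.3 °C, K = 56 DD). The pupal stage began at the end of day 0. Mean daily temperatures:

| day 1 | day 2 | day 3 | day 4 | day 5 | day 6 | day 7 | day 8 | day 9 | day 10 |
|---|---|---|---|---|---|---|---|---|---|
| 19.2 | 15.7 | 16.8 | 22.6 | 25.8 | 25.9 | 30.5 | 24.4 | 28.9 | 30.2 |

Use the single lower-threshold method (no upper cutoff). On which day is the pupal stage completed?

day 7

Daily DD above 13.3 °C: 5.9, 2.4, 3.5, 9.3, 12.5, 12.6, 17.2, 11.1, 15.6, 16.9.
Cumulative: 5.9, 8.3, 11.8, 21.1, 33.6, 46.2, 63.4, 74.5, 90.1, 107.0.
The total first reaches 56 DD on day 7.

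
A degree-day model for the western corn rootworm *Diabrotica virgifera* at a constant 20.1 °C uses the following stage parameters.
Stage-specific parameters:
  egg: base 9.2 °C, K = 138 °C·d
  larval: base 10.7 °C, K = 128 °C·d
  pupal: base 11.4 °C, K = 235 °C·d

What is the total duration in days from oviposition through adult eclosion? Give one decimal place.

53.3 days

egg: 138 / (20.1 − 9.2) = 138 / 10.9 = 12.661 d.
larval: 128 / (20.1 − 10.7) = 128 / 9.4 = 13.617 d.
pupal: 235 / (20.1 − 11.4) = 235 / 8.7 = 27.011 d.
Sum = 53.289 ≈ 53.3 days.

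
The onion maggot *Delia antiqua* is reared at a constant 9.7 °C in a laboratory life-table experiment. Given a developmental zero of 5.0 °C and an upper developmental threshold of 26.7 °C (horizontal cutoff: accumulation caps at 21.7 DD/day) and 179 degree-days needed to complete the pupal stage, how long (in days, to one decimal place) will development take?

Daily accumulation = 9.7 − 5.0 = 4.7 DD/day.
Duration = 179 / 4.7 = 38.085 ≈ 38.1 days.

38.1 days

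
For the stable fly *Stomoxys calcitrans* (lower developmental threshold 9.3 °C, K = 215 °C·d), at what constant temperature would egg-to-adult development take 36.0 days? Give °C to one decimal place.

15.3 °C

Required daily accumulation = 215 / 36.0 = 5.972 DD/day.
T = T_base + 5.972 = 9.3 + 5.972 = 15.272 ≈ 15.3 °C.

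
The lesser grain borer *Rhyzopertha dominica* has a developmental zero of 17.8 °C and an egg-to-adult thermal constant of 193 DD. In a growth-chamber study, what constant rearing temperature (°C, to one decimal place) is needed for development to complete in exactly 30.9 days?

24.0 °C

Required daily accumulation = 193 / 30.9 = 6.246 DD/day.
T = T_base + 6.246 = 17.8 + 6.246 = 24.046 ≈ 24.0 °C.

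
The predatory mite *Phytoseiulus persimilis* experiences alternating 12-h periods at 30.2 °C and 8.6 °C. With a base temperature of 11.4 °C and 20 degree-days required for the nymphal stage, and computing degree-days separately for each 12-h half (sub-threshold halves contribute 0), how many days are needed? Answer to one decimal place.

Day half: max(0, 30.2 − 11.4) × 0.5 = 18.8 × 0.5 = 9.40 DD.
Night half: max(0, 8.6 − 11.4) × 0.5 = 0.0 × 0.5 = 0.00 DD.
Per 24 h: 9.40 DD/day.
Duration = 20 / 9.40 = 2.128 ≈ 2.1 days.

2.1 days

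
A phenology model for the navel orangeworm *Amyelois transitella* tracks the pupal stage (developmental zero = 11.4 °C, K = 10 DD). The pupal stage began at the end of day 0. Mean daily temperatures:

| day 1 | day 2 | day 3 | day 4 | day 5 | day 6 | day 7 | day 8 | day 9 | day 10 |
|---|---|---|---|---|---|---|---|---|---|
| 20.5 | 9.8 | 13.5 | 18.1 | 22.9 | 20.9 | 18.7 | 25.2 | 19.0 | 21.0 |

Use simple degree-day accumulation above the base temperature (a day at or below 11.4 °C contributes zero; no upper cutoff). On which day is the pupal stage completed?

Daily DD above 11.4 °C: 9.1, 0.0, 2.1, 6.7, 11.5, 9.5, 7.3, 13.8, 7.6, 9.6.
Cumulative: 9.1, 9.1, 11.2, 17.9, 29.4, 38.9, 46.2, 60.0, 67.6, 77.2.
The total first reaches 10 DD on day 3.

day 3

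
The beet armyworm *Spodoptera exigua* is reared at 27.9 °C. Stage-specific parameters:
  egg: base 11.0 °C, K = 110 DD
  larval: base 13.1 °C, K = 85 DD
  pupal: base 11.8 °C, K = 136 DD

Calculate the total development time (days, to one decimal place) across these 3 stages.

20.7 days

egg: 110 / (27.9 − 11.0) = 110 / 16.9 = 6.509 d.
larval: 85 / (27.9 − 13.1) = 85 / 14.8 = 5.743 d.
pupal: 136 / (27.9 − 11.8) = 136 / 16.1 = 8.447 d.
Sum = 20.699 ≈ 20.7 days.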